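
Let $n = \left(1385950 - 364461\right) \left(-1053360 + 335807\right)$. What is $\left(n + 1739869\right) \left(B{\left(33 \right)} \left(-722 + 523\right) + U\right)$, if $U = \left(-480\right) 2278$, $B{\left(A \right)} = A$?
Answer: $806272962998095836$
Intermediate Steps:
$n = -732972496417$ ($n = 1021489 \left(-717553\right) = -732972496417$)
$U = -1093440$
$\left(n + 1739869\right) \left(B{\left(33 \right)} \left(-722 + 523\right) + U\right) = \left(-732972496417 + 1739869\right) \left(33 \left(-722 + 523\right) - 1093440\right) = - 732970756548 \left(33 \left(-199\right) - 1093440\right) = - 732970756548 \left(-6567 - 1093440\right) = \left(-732970756548\right) \left(-1100007\right) = 806272962998095836$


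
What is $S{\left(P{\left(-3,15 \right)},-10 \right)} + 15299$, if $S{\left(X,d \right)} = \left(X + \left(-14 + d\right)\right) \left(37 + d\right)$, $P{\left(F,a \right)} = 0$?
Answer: $14651$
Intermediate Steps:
$S{\left(X,d \right)} = \left(37 + d\right) \left(-14 + X + d\right)$ ($S{\left(X,d \right)} = \left(-14 + X + d\right) \left(37 + d\right) = \left(37 + d\right) \left(-14 + X + d\right)$)
$S{\left(P{\left(-3,15 \right)},-10 \right)} + 15299 = \left(-518 + \left(-10\right)^{2} + 23 \left(-10\right) + 37 \cdot 0 + 0 \left(-10\right)\right) + 15299 = \left(-518 + 100 - 230 + 0 + 0\right) + 15299 = -648 + 15299 = 14651$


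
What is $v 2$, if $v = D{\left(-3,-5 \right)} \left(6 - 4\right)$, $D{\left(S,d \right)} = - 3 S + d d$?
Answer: $136$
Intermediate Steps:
$D{\left(S,d \right)} = d^{2} - 3 S$ ($D{\left(S,d \right)} = - 3 S + d^{2} = d^{2} - 3 S$)
$v = 68$ ($v = \left(\left(-5\right)^{2} - -9\right) \left(6 - 4\right) = \left(25 + 9\right) 2 = 34 \cdot 2 = 68$)
$v 2 = 68 \cdot 2 = 136$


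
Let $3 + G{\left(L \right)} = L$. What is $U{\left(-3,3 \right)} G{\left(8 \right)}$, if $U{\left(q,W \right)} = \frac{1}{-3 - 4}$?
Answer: $- \frac{5}{7} \approx -0.71429$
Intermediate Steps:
$U{\left(q,W \right)} = - \frac{1}{7}$ ($U{\left(q,W \right)} = \frac{1}{-7} = - \frac{1}{7}$)
$G{\left(L \right)} = -3 + L$
$U{\left(-3,3 \right)} G{\left(8 \right)} = - \frac{-3 + 8}{7} = \left(- \frac{1}{7}\right) 5 = - \frac{5}{7}$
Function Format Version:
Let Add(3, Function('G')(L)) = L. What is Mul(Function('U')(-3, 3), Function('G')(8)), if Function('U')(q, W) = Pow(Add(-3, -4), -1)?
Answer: Rational(-5, 7) ≈ -0.71429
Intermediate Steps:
Function('U')(q, W) = Rational(-1, 7) (Function('U')(q, W) = Pow(-7, -1) = Rational(-1, 7))
Function('G')(L) = Add(-3, L)
Mul(Function('U')(-3, 3), Function('G')(8)) = Mul(Rational(-1, 7), Add(-3, 8)) = Mul(Rational(-1, 7), 5) = Rational(-5, 7)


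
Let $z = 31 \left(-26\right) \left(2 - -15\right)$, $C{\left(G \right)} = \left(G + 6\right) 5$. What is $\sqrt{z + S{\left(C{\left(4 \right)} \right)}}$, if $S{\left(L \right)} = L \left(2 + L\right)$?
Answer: $i \sqrt{11102} \approx 105.37 i$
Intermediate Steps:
$C{\left(G \right)} = 30 + 5 G$ ($C{\left(G \right)} = \left(6 + G\right) 5 = 30 + 5 G$)
$z = -13702$ ($z = - 806 \left(2 + 15\right) = \left(-806\right) 17 = -13702$)
$\sqrt{z + S{\left(C{\left(4 \right)} \right)}} = \sqrt{-13702 + \left(30 + 5 \cdot 4\right) \left(2 + \left(30 + 5 \cdot 4\right)\right)} = \sqrt{-13702 + \left(30 + 20\right) \left(2 + \left(30 + 20\right)\right)} = \sqrt{-13702 + 50 \left(2 + 50\right)} = \sqrt{-13702 + 50 \cdot 52} = \sqrt{-13702 + 2600} = \sqrt{-11102} = i \sqrt{11102}$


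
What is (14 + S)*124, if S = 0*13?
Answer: 1736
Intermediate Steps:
S = 0
(14 + S)*124 = (14 + 0)*124 = 14*124 = 1736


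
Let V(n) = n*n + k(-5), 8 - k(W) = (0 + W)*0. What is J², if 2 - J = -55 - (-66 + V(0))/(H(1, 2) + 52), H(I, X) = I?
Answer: 8779369/2809 ≈ 3125.4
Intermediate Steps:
k(W) = 8 (k(W) = 8 - (0 + W)*0 = 8 - W*0 = 8 - 1*0 = 8 + 0 = 8)
V(n) = 8 + n² (V(n) = n*n + 8 = n² + 8 = 8 + n²)
J = 2963/53 (J = 2 - (-55 - (-66 + (8 + 0²))/(1 + 52)) = 2 - (-55 - (-66 + (8 + 0))/53) = 2 - (-55 - (-66 + 8)/53) = 2 - (-55 - (-58)/53) = 2 - (-55 - 1*(-58/53)) = 2 - (-55 + 58/53) = 2 - 1*(-2857/53) = 2 + 2857/53 = 2963/53 ≈ 55.906)
J² = (2963/53)² = 8779369/2809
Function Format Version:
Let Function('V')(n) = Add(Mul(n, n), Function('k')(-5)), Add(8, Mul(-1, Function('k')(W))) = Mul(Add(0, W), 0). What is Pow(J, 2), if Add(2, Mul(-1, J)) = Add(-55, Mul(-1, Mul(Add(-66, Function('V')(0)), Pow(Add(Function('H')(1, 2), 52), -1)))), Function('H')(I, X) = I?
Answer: Rational(8779369, 2809) ≈ 3125.4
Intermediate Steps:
Function('k')(W) = 8 (Function('k')(W) = Add(8, Mul(-1, Mul(Add(0, W), 0))) = Add(8, Mul(-1, Mul(W, 0))) = Add(8, Mul(-1, 0)) = Add(8, 0) = 8)
Function('V')(n) = Add(8, Pow(n, 2)) (Function('V')(n) = Add(Mul(n, n), 8) = Add(Pow(n, 2), 8) = Add(8, Pow(n, 2)))
J = Rational(2963, 53) (J = Add(2, Mul(-1, Add(-55, Mul(-1, Mul(Add(-66, Add(8, Pow(0, 2))), Pow(Add(1, 52), -1)))))) = Add(2, Mul(-1, Add(-55, Mul(-1, Mul(Add(-66, Add(8, 0)), Pow(53, -1)))))) = Add(2, Mul(-1, Add(-55, Mul(-1, Mul(Add(-66, 8), Rational(1, 53)))))) = Add(2, Mul(-1, Add(-55, Mul(-1, Mul(-58, Rational(1, 53)))))) = Add(2, Mul(-1, Add(-55, Mul(-1, Rational(-58, 53))))) = Add(2, Mul(-1, Add(-55, Rational(58, 53)))) = Add(2, Mul(-1, Rational(-2857, 53))) = Add(2, Rational(2857, 53)) = Rational(2963, 53) ≈ 55.906)
Pow(J, 2) = Pow(Rational(2963, 53), 2) = Rational(8779369, 2809)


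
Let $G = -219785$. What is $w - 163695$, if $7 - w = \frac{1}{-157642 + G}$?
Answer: $- \frac{61780270775}{377427} \approx -1.6369 \cdot 10^{5}$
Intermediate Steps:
$w = \frac{2641990}{377427}$ ($w = 7 - \frac{1}{-157642 - 219785} = 7 - \frac{1}{-377427} = 7 - - \frac{1}{377427} = 7 + \frac{1}{377427} = \frac{2641990}{377427} \approx 7.0$)
$w - 163695 = \frac{2641990}{377427} - 163695 = - \frac{61780270775}{377427}$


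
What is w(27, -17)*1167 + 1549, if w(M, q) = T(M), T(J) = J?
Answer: 33058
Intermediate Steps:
w(M, q) = M
w(27, -17)*1167 + 1549 = 27*1167 + 1549 = 31509 + 1549 = 33058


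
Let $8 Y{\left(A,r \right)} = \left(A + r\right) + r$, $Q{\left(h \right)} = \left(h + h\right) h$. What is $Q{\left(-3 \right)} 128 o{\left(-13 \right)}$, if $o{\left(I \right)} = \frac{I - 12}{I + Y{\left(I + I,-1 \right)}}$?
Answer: $\frac{38400}{11} \approx 3490.9$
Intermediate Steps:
$Q{\left(h \right)} = 2 h^{2}$ ($Q{\left(h \right)} = 2 h h = 2 h^{2}$)
$Y{\left(A,r \right)} = \frac{r}{4} + \frac{A}{8}$ ($Y{\left(A,r \right)} = \frac{\left(A + r\right) + r}{8} = \frac{A + 2 r}{8} = \frac{r}{4} + \frac{A}{8}$)
$o{\left(I \right)} = \frac{-12 + I}{- \frac{1}{4} + \frac{5 I}{4}}$ ($o{\left(I \right)} = \frac{I - 12}{I + \left(\frac{1}{4} \left(-1\right) + \frac{I + I}{8}\right)} = \frac{-12 + I}{I + \left(- \frac{1}{4} + \frac{2 I}{8}\right)} = \frac{-12 + I}{I + \left(- \frac{1}{4} + \frac{I}{4}\right)} = \frac{-12 + I}{- \frac{1}{4} + \frac{5 I}{4}}$)
$Q{\left(-3 \right)} 128 o{\left(-13 \right)} = 2 \left(-3\right)^{2} \cdot 128 \frac{4 \left(-12 - 13\right)}{-1 + 5 \left(-13\right)} = 2 \cdot 9 \cdot 128 \cdot 4 \frac{1}{-1 - 65} \left(-25\right) = 18 \cdot 128 \cdot 4 \frac{1}{-66} \left(-25\right) = 2304 \cdot 4 \left(- \frac{1}{66}\right) \left(-25\right) = 2304 \cdot \frac{50}{33} = \frac{38400}{11}$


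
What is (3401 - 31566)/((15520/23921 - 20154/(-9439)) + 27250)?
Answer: -6359384334635/6153414789864 ≈ -1.0335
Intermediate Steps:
(3401 - 31566)/((15520/23921 - 20154/(-9439)) + 27250) = -28165/((15520*(1/23921) - 20154*(-1/9439)) + 27250) = -28165/((15520/23921 + 20154/9439) + 27250) = -28165/(628597114/225790319 + 27250) = -28165/6153414789864/225790319 = -28165*225790319/6153414789864 = -6359384334635/6153414789864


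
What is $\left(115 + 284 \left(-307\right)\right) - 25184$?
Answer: $-112257$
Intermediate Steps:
$\left(115 + 284 \left(-307\right)\right) - 25184 = \left(115 - 87188\right) - 25184 = -87073 - 25184 = -112257$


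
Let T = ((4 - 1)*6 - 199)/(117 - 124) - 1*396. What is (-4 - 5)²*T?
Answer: -209871/7 ≈ -29982.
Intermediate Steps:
T = -2591/7 (T = (3*6 - 199)/(-7) - 396 = (18 - 199)*(-⅐) - 396 = -181*(-⅐) - 396 = 181/7 - 396 = -2591/7 ≈ -370.14)
(-4 - 5)²*T = (-4 - 5)²*(-2591/7) = (-9)²*(-2591/7) = 81*(-2591/7) = -209871/7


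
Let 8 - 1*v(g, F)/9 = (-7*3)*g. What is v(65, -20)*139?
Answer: 1717623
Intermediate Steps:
v(g, F) = 72 + 189*g (v(g, F) = 72 - 9*(-7*3)*g = 72 - (-189)*g = 72 + 189*g)
v(65, -20)*139 = (72 + 189*65)*139 = (72 + 12285)*139 = 12357*139 = 1717623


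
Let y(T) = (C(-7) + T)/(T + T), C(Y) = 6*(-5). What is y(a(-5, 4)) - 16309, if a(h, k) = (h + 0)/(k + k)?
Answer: -32569/2 ≈ -16285.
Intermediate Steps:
C(Y) = -30
a(h, k) = h/(2*k) (a(h, k) = h/((2*k)) = h*(1/(2*k)) = h/(2*k))
y(T) = (-30 + T)/(2*T) (y(T) = (-30 + T)/(T + T) = (-30 + T)/((2*T)) = (-30 + T)*(1/(2*T)) = (-30 + T)/(2*T))
y(a(-5, 4)) - 16309 = (-30 + (½)*(-5)/4)/(2*(((½)*(-5)/4))) - 16309 = (-30 + (½)*(-5)*(¼))/(2*(((½)*(-5)*(¼)))) - 16309 = (-30 - 5/8)/(2*(-5/8)) - 16309 = (½)*(-8/5)*(-245/8) - 16309 = 49/2 - 16309 = -32569/2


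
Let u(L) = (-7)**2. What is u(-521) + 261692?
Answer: 261741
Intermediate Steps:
u(L) = 49
u(-521) + 261692 = 49 + 261692 = 261741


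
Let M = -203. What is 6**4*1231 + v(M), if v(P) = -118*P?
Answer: 1619330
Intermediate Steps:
6**4*1231 + v(M) = 6**4*1231 - 118*(-203) = 1296*1231 + 23954 = 1595376 + 23954 = 1619330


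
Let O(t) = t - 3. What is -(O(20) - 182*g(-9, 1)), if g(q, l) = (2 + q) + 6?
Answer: -199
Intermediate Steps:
O(t) = -3 + t
g(q, l) = 8 + q
-(O(20) - 182*g(-9, 1)) = -((-3 + 20) - 182*(8 - 9)) = -(17 - 182*(-1)) = -(17 + 182) = -1*199 = -199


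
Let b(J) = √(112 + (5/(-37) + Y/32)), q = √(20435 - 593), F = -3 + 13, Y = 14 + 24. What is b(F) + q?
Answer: √19842 + √2476299/148 ≈ 151.49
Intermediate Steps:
Y = 38
F = 10
q = √19842 ≈ 140.86
b(J) = √2476299/148 (b(J) = √(112 + (5/(-37) + 38/32)) = √(112 + (5*(-1/37) + 38*(1/32))) = √(112 + (-5/37 + 19/16)) = √(112 + 623/592) = √(66927/592) = √2476299/148)
b(F) + q = √2476299/148 + √19842 = √19842 + √2476299/148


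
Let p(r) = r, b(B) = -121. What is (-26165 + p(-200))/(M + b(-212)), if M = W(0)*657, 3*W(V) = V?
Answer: 26365/121 ≈ 217.89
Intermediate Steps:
W(V) = V/3
M = 0 (M = ((⅓)*0)*657 = 0*657 = 0)
(-26165 + p(-200))/(M + b(-212)) = (-26165 - 200)/(0 - 121) = -26365/(-121) = -26365*(-1/121) = 26365/121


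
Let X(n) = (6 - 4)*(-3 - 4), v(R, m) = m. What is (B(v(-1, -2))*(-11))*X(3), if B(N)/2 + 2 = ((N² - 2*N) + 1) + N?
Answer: 1540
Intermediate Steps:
X(n) = -14 (X(n) = 2*(-7) = -14)
B(N) = -2 - 2*N + 2*N² (B(N) = -4 + 2*(((N² - 2*N) + 1) + N) = -4 + 2*((1 + N² - 2*N) + N) = -4 + 2*(1 + N² - N) = -4 + (2 - 2*N + 2*N²) = -2 - 2*N + 2*N²)
(B(v(-1, -2))*(-11))*X(3) = ((-2 - 2*(-2) + 2*(-2)²)*(-11))*(-14) = ((-2 + 4 + 2*4)*(-11))*(-14) = ((-2 + 4 + 8)*(-11))*(-14) = (10*(-11))*(-14) = -110*(-14) = 1540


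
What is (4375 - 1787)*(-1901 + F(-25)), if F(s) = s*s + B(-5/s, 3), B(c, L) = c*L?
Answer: -16503676/5 ≈ -3.3007e+6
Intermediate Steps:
B(c, L) = L*c
F(s) = s² - 15/s (F(s) = s*s + 3*(-5/s) = s² - 15/s)
(4375 - 1787)*(-1901 + F(-25)) = (4375 - 1787)*(-1901 + (-15 + (-25)³)/(-25)) = 2588*(-1901 - (-15 - 15625)/25) = 2588*(-1901 - 1/25*(-15640)) = 2588*(-1901 + 3128/5) = 2588*(-6377/5) = -16503676/5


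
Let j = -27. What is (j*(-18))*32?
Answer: 15552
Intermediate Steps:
(j*(-18))*32 = -27*(-18)*32 = 486*32 = 15552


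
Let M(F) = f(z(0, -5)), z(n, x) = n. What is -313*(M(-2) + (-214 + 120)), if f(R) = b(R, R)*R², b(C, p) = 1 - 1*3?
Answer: 29422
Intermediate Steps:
b(C, p) = -2 (b(C, p) = 1 - 3 = -2)
f(R) = -2*R²
M(F) = 0 (M(F) = -2*0² = -2*0 = 0)
-313*(M(-2) + (-214 + 120)) = -313*(0 + (-214 + 120)) = -313*(0 - 94) = -313*(-94) = 29422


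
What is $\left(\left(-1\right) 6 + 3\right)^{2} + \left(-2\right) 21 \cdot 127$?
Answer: $-5325$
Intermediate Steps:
$\left(\left(-1\right) 6 + 3\right)^{2} + \left(-2\right) 21 \cdot 127 = \left(-6 + 3\right)^{2} - 5334 = \left(-3\right)^{2} - 5334 = 9 - 5334 = -5325$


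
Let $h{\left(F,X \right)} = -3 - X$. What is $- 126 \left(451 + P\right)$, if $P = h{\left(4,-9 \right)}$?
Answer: $-57582$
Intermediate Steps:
$P = 6$ ($P = -3 - -9 = -3 + 9 = 6$)
$- 126 \left(451 + P\right) = - 126 \left(451 + 6\right) = \left(-126\right) 457 = -57582$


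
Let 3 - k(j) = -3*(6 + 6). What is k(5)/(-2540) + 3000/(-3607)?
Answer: -7760673/9161780 ≈ -0.84707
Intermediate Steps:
k(j) = 39 (k(j) = 3 - (-3)*(6 + 6) = 3 - (-3)*12 = 3 - 1*(-36) = 3 + 36 = 39)
k(5)/(-2540) + 3000/(-3607) = 39/(-2540) + 3000/(-3607) = 39*(-1/2540) + 3000*(-1/3607) = -39/2540 - 3000/3607 = -7760673/9161780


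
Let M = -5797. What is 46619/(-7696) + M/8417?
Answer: -437005835/64777232 ≈ -6.7463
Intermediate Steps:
46619/(-7696) + M/8417 = 46619/(-7696) - 5797/8417 = 46619*(-1/7696) - 5797*1/8417 = -46619/7696 - 5797/8417 = -437005835/64777232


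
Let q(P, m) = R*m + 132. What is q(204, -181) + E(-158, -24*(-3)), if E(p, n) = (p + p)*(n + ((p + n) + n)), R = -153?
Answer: 9497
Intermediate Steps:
q(P, m) = 132 - 153*m (q(P, m) = -153*m + 132 = 132 - 153*m)
E(p, n) = 2*p*(p + 3*n) (E(p, n) = (2*p)*(n + ((n + p) + n)) = (2*p)*(n + (p + 2*n)) = (2*p)*(p + 3*n) = 2*p*(p + 3*n))
q(204, -181) + E(-158, -24*(-3)) = (132 - 153*(-181)) + 2*(-158)*(-158 + 3*(-24*(-3))) = (132 + 27693) + 2*(-158)*(-158 + 3*72) = 27825 + 2*(-158)*(-158 + 216) = 27825 + 2*(-158)*58 = 27825 - 18328 = 9497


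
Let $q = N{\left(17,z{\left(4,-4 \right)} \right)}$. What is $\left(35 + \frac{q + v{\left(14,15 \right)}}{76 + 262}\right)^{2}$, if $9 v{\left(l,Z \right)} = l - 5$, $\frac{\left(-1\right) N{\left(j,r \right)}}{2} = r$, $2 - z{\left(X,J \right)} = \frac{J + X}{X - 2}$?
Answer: $\frac{139877929}{114244} \approx 1224.4$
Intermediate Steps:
$z{\left(X,J \right)} = 2 - \frac{J + X}{-2 + X}$ ($z{\left(X,J \right)} = 2 - \frac{J + X}{X - 2} = 2 - \frac{J + X}{-2 + X}$)
$N{\left(j,r \right)} = - 2 r$
$v{\left(l,Z \right)} = - \frac{5}{9} + \frac{l}{9}$ ($v{\left(l,Z \right)} = \frac{l - 5}{9} = \frac{-5 + l}{9} = - \frac{5}{9} + \frac{l}{9}$)
$q = -4$ ($q = - 2 \frac{-4 + 4 - -4}{-2 + 4} = - 2 \frac{-4 + 4 + 4}{2} = - 2 \cdot \frac{1}{2} \cdot 4 = \left(-2\right) 2 = -4$)
$\left(35 + \frac{q + v{\left(14,15 \right)}}{76 + 262}\right)^{2} = \left(35 + \frac{-4 + \left(- \frac{5}{9} + \frac{1}{9} \cdot 14\right)}{76 + 262}\right)^{2} = \left(35 + \frac{-4 + \left(- \frac{5}{9} + \frac{14}{9}\right)}{338}\right)^{2} = \left(35 + \left(-4 + 1\right) \frac{1}{338}\right)^{2} = \left(35 - \frac{3}{338}\right)^{2} = \left(\frac{11827}{338}\right)^{2} = \frac{139877929}{114244}$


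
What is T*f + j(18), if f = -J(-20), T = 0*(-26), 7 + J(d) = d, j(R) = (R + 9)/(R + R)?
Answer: ¾ ≈ 0.75000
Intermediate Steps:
j(R) = (9 + R)/(2*R) (j(R) = (9 + R)/((2*R)) = (9 + R)*(1/(2*R)) = (9 + R)/(2*R))
J(d) = -7 + d
T = 0
f = 27 (f = -(-7 - 20) = -1*(-27) = 27)
T*f + j(18) = 0*27 + (½)*(9 + 18)/18 = 0 + (½)*(1/18)*27 = 0 + ¾ = ¾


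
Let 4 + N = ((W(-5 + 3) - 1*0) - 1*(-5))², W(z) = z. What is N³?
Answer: 125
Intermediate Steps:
N = 5 (N = -4 + (((-5 + 3) - 1*0) - 1*(-5))² = -4 + ((-2 + 0) + 5)² = -4 + (-2 + 5)² = -4 + 3² = -4 + 9 = 5)
N³ = 5³ = 125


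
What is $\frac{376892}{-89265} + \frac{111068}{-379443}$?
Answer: $- \frac{50974505392}{11290326465} \approx -4.5149$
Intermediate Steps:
$\frac{376892}{-89265} + \frac{111068}{-379443} = 376892 \left(- \frac{1}{89265}\right) + 111068 \left(- \frac{1}{379443}\right) = - \frac{376892}{89265} - \frac{111068}{379443} = - \frac{50974505392}{11290326465}$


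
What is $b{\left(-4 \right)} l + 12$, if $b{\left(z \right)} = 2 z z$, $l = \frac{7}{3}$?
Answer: $\frac{260}{3} \approx 86.667$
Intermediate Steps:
$l = \frac{7}{3}$ ($l = 7 \cdot \frac{1}{3} = \frac{7}{3} \approx 2.3333$)
$b{\left(z \right)} = 2 z^{2}$
$b{\left(-4 \right)} l + 12 = 2 \left(-4\right)^{2} \cdot \frac{7}{3} + 12 = 2 \cdot 16 \cdot \frac{7}{3} + 12 = 32 \cdot \frac{7}{3} + 12 = \frac{224}{3} + 12 = \frac{260}{3}$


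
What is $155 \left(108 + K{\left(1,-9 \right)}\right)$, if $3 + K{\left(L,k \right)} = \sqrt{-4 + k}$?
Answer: $16275 + 155 i \sqrt{13} \approx 16275.0 + 558.86 i$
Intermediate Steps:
$K{\left(L,k \right)} = -3 + \sqrt{-4 + k}$
$155 \left(108 + K{\left(1,-9 \right)}\right) = 155 \left(108 - \left(3 - \sqrt{-4 - 9}\right)\right) = 155 \left(108 - \left(3 - \sqrt{-13}\right)\right) = 155 \left(108 - \left(3 - i \sqrt{13}\right)\right) = 155 \left(105 + i \sqrt{13}\right) = 16275 + 155 i \sqrt{13}$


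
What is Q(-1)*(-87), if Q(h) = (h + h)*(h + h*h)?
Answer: 0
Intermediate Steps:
Q(h) = 2*h*(h + h**2) (Q(h) = (2*h)*(h + h**2) = 2*h*(h + h**2))
Q(-1)*(-87) = (2*(-1)**2*(1 - 1))*(-87) = (2*1*0)*(-87) = 0*(-87) = 0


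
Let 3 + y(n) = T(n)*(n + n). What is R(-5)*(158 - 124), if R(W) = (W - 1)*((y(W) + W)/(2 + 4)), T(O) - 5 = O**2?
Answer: 10472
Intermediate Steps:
T(O) = 5 + O**2
y(n) = -3 + 2*n*(5 + n**2) (y(n) = -3 + (5 + n**2)*(n + n) = -3 + (5 + n**2)*(2*n) = -3 + 2*n*(5 + n**2))
R(W) = (-1 + W)*(-1/2 + W/6 + W*(5 + W**2)/3) (R(W) = (W - 1)*(((-3 + 2*W*(5 + W**2)) + W)/(2 + 4)) = (-1 + W)*((-3 + W + 2*W*(5 + W**2))/6) = (-1 + W)*((-3 + W + 2*W*(5 + W**2))*(1/6)) = (-1 + W)*(-1/2 + W/6 + W*(5 + W**2)/3))
R(-5)*(158 - 124) = (1/2 - 7/3*(-5) - 1/3*(-5)**3 + (1/3)*(-5)**4 + (11/6)*(-5)**2)*(158 - 124) = (1/2 + 35/3 - 1/3*(-125) + (1/3)*625 + (11/6)*25)*34 = (1/2 + 35/3 + 125/3 + 625/3 + 275/6)*34 = 308*34 = 10472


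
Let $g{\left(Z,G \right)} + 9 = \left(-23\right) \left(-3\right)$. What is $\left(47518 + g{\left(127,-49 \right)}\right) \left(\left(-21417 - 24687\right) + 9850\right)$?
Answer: $-1724892812$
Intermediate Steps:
$g{\left(Z,G \right)} = 60$ ($g{\left(Z,G \right)} = -9 - -69 = -9 + 69 = 60$)
$\left(47518 + g{\left(127,-49 \right)}\right) \left(\left(-21417 - 24687\right) + 9850\right) = \left(47518 + 60\right) \left(\left(-21417 - 24687\right) + 9850\right) = 47578 \left(\left(-21417 - 24687\right) + 9850\right) = 47578 \left(-46104 + 9850\right) = 47578 \left(-36254\right) = -1724892812$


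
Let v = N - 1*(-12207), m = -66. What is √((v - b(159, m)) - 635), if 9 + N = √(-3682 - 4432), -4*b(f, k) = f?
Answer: √(46411 + 4*I*√8114)/2 ≈ 107.72 + 0.41812*I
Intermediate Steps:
b(f, k) = -f/4
N = -9 + I*√8114 (N = -9 + √(-3682 - 4432) = -9 + √(-8114) = -9 + I*√8114 ≈ -9.0 + 90.078*I)
v = 12198 + I*√8114 (v = (-9 + I*√8114) - 1*(-12207) = (-9 + I*√8114) + 12207 = 12198 + I*√8114 ≈ 12198.0 + 90.078*I)
√((v - b(159, m)) - 635) = √(((12198 + I*√8114) - (-1)*159/4) - 635) = √(((12198 + I*√8114) - 1*(-159/4)) - 635) = √(((12198 + I*√8114) + 159/4) - 635) = √((48951/4 + I*√8114) - 635) = √(46411/4 + I*√8114)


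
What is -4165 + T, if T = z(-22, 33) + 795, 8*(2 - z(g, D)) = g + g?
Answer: -6725/2 ≈ -3362.5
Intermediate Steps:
z(g, D) = 2 - g/4 (z(g, D) = 2 - (g + g)/8 = 2 - g/4)
T = 1605/2 (T = (2 - ¼*(-22)) + 795 = (2 + 11/2) + 795 = 15/2 + 795 = 1605/2 ≈ 802.50)
-4165 + T = -4165 + 1605/2 = -6725/2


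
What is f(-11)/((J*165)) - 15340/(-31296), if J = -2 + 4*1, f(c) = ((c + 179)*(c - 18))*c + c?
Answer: 2123653/13040 ≈ 162.86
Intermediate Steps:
f(c) = c + c*(-18 + c)*(179 + c) (f(c) = ((179 + c)*(-18 + c))*c + c = ((-18 + c)*(179 + c))*c + c = c*(-18 + c)*(179 + c) + c = c + c*(-18 + c)*(179 + c))
J = 2 (J = -2 + 4 = 2)
f(-11)/((J*165)) - 15340/(-31296) = (-11*(-3221 + (-11)² + 161*(-11)))/((2*165)) - 15340/(-31296) = -11*(-3221 + 121 - 1771)/330 - 15340*(-1/31296) = -11*(-4871)*(1/330) + 3835/7824 = 53581*(1/330) + 3835/7824 = 4871/30 + 3835/7824 = 2123653/13040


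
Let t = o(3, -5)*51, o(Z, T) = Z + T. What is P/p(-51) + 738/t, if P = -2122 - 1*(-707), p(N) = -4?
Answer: 23563/68 ≈ 346.51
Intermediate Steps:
o(Z, T) = T + Z
t = -102 (t = (-5 + 3)*51 = -2*51 = -102)
P = -1415 (P = -2122 + 707 = -1415)
P/p(-51) + 738/t = -1415/(-4) + 738/(-102) = -1415*(-1/4) + 738*(-1/102) = 1415/4 - 123/17 = 23563/68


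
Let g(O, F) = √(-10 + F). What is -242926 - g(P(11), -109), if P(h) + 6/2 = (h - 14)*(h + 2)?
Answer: -242926 - I*√119 ≈ -2.4293e+5 - 10.909*I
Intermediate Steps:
P(h) = -3 + (-14 + h)*(2 + h) (P(h) = -3 + (h - 14)*(h + 2) = -3 + (-14 + h)*(2 + h))
-242926 - g(P(11), -109) = -242926 - √(-10 - 109) = -242926 - √(-119) = -242926 - I*√119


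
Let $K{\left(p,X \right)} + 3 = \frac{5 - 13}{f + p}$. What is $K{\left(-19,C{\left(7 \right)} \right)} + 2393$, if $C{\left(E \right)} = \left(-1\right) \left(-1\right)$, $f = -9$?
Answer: $\frac{16732}{7} \approx 2390.3$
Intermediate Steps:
$C{\left(E \right)} = 1$
$K{\left(p,X \right)} = -3 - \frac{8}{-9 + p}$ ($K{\left(p,X \right)} = -3 + \frac{5 - 13}{-9 + p} = -3 - \frac{8}{-9 + p}$)
$K{\left(-19,C{\left(7 \right)} \right)} + 2393 = \frac{19 - -57}{-9 - 19} + 2393 = \frac{19 + 57}{-28} + 2393 = \left(- \frac{1}{28}\right) 76 + 2393 = - \frac{19}{7} + 2393 = \frac{16732}{7}$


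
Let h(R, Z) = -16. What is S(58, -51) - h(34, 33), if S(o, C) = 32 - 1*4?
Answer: 44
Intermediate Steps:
S(o, C) = 28 (S(o, C) = 32 - 4 = 28)
S(58, -51) - h(34, 33) = 28 - 1*(-16) = 28 + 16 = 44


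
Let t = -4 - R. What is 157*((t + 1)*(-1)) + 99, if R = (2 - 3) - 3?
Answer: -58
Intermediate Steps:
R = -4 (R = -1 - 3 = -4)
t = 0 (t = -4 - 1*(-4) = -4 + 4 = 0)
157*((t + 1)*(-1)) + 99 = 157*((0 + 1)*(-1)) + 99 = 157*(1*(-1)) + 99 = 157*(-1) + 99 = -157 + 99 = -58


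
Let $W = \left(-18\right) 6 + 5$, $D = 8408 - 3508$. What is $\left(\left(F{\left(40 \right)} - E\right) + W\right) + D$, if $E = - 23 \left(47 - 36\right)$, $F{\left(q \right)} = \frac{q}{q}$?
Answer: $5051$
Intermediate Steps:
$F{\left(q \right)} = 1$
$E = -253$ ($E = \left(-23\right) 11 = -253$)
$D = 4900$
$W = -103$ ($W = -108 + 5 = -103$)
$\left(\left(F{\left(40 \right)} - E\right) + W\right) + D = \left(\left(1 - -253\right) - 103\right) + 4900 = \left(\left(1 + 253\right) - 103\right) + 4900 = \left(254 - 103\right) + 4900 = 151 + 4900 = 5051$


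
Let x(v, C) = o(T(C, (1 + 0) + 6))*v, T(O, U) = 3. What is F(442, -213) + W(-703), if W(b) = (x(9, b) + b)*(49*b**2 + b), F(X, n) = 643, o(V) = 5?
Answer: -15933823361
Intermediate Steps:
x(v, C) = 5*v
W(b) = (45 + b)*(b + 49*b**2) (W(b) = (5*9 + b)*(49*b**2 + b) = (45 + b)*(b + 49*b**2))
F(442, -213) + W(-703) = 643 - 703*(45 + 49*(-703)**2 + 2206*(-703)) = 643 - 703*(45 + 49*494209 - 1550818) = 643 - 703*(45 + 24216241 - 1550818) = 643 - 703*22665468 = 643 - 15933824004 = -15933823361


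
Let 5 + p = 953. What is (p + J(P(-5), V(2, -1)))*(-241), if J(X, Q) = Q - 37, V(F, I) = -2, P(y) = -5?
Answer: -219069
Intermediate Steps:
p = 948 (p = -5 + 953 = 948)
J(X, Q) = -37 + Q
(p + J(P(-5), V(2, -1)))*(-241) = (948 + (-37 - 2))*(-241) = (948 - 39)*(-241) = 909*(-241) = -219069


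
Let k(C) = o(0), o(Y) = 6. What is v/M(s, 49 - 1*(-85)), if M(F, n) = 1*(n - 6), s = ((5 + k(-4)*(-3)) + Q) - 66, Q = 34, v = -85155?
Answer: -85155/128 ≈ -665.27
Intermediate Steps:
k(C) = 6
s = -45 (s = ((5 + 6*(-3)) + 34) - 66 = ((5 - 18) + 34) - 66 = (-13 + 34) - 66 = 21 - 66 = -45)
M(F, n) = -6 + n (M(F, n) = 1*(-6 + n) = -6 + n)
v/M(s, 49 - 1*(-85)) = -85155/(-6 + (49 - 1*(-85))) = -85155/(-6 + (49 + 85)) = -85155/(-6 + 134) = -85155/128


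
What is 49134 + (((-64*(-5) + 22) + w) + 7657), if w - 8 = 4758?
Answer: 61899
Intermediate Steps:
w = 4766 (w = 8 + 4758 = 4766)
49134 + (((-64*(-5) + 22) + w) + 7657) = 49134 + (((-64*(-5) + 22) + 4766) + 7657) = 49134 + (((320 + 22) + 4766) + 7657) = 49134 + ((342 + 4766) + 7657) = 49134 + (5108 + 7657) = 49134 + 12765 = 61899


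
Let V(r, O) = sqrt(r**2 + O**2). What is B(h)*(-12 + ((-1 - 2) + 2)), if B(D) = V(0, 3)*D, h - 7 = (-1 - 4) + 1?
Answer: -117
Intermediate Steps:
V(r, O) = sqrt(O**2 + r**2)
h = 3 (h = 7 + ((-1 - 4) + 1) = 7 + (-5 + 1) = 7 - 4 = 3)
B(D) = 3*D (B(D) = sqrt(3**2 + 0**2)*D = sqrt(9 + 0)*D = sqrt(9)*D = 3*D)
B(h)*(-12 + ((-1 - 2) + 2)) = (3*3)*(-12 + ((-1 - 2) + 2)) = 9*(-12 + (-3 + 2)) = 9*(-12 - 1) = 9*(-13) = -117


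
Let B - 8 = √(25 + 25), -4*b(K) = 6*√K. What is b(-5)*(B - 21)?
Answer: 3*I*√5*(13 - 5*√2)/2 ≈ 19.886*I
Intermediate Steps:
b(K) = -3*√K/2
B = 8 + 5*√2 (B = 8 + √(25 + 25) = 8 + √50 = 8 + 5*√2 ≈ 15.071)
b(-5)*(B - 21) = (-3*I*√5/2)*((8 + 5*√2) - 21) = (-3*I*√5/2)*(-13 + 5*√2) = -3*I*√5*(-13 + 5*√2)/2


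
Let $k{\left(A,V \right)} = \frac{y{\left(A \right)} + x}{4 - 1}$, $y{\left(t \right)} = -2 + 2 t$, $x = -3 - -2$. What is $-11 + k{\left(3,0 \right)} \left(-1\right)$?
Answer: $-12$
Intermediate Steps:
$x = -1$ ($x = -3 + 2 = -1$)
$k{\left(A,V \right)} = -1 + \frac{2 A}{3}$ ($k{\left(A,V \right)} = \frac{\left(-2 + 2 A\right) - 1}{4 - 1} = \frac{-3 + 2 A}{3} = \left(-3 + 2 A\right) \frac{1}{3} = -1 + \frac{2 A}{3}$)
$-11 + k{\left(3,0 \right)} \left(-1\right) = -11 + \left(-1 + \frac{2}{3} \cdot 3\right) \left(-1\right) = -11 + \left(-1 + 2\right) \left(-1\right) = -11 + 1 \left(-1\right) = -11 - 1 = -12$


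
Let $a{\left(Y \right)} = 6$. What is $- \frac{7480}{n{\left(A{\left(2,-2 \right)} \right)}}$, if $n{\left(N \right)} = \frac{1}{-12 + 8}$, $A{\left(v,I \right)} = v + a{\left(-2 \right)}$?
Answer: $29920$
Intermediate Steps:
$A{\left(v,I \right)} = 6 + v$ ($A{\left(v,I \right)} = v + 6 = 6 + v$)
$n{\left(N \right)} = - \frac{1}{4}$ ($n{\left(N \right)} = \frac{1}{-4} = - \frac{1}{4}$)
$- \frac{7480}{n{\left(A{\left(2,-2 \right)} \right)}} = - \frac{7480}{- \frac{1}{4}} = \left(-7480\right) \left(-4\right) = 29920$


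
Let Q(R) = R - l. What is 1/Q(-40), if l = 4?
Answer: -1/44 ≈ -0.022727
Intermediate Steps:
Q(R) = -4 + R (Q(R) = R - 1*4 = R - 4 = -4 + R)
1/Q(-40) = 1/(-4 - 40) = 1/(-44) = -1/44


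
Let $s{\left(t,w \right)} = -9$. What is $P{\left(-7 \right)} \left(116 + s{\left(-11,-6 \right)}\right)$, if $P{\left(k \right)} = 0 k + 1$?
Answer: $107$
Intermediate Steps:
$P{\left(k \right)} = 1$ ($P{\left(k \right)} = 0 + 1 = 1$)
$P{\left(-7 \right)} \left(116 + s{\left(-11,-6 \right)}\right) = 1 \left(116 - 9\right) = 1 \cdot 107 = 107$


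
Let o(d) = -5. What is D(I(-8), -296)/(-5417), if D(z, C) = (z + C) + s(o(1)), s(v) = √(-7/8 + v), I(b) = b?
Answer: 304/5417 - I*√94/21668 ≈ 0.05612 - 0.00044745*I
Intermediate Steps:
s(v) = √(-7/8 + v) (s(v) = √(-7*⅛ + v) = √(-7/8 + v))
D(z, C) = C + z + I*√94/4 (D(z, C) = (z + C) + √(-14 + 16*(-5))/4 = (C + z) + √(-14 - 80)/4 = (C + z) + √(-94)/4 = (C + z) + (I*√94)/4 = (C + z) + I*√94/4 = C + z + I*√94/4)
D(I(-8), -296)/(-5417) = (-296 - 8 + I*√94/4)/(-5417) = (-304 + I*√94/4)*(-1/5417) = 304/5417 - I*√94/21668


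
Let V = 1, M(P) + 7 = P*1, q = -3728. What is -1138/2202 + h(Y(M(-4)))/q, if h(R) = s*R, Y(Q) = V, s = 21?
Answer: -2144353/4104528 ≈ -0.52244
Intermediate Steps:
M(P) = -7 + P (M(P) = -7 + P*1 = -7 + P)
Y(Q) = 1
h(R) = 21*R
-1138/2202 + h(Y(M(-4)))/q = -1138/2202 + (21*1)/(-3728) = -1138*1/2202 + 21*(-1/3728) = -569/1101 - 21/3728 = -2144353/4104528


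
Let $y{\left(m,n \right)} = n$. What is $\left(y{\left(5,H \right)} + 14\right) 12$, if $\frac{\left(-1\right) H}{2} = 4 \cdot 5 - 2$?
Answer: $-264$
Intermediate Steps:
$H = -36$ ($H = - 2 \left(4 \cdot 5 - 2\right) = - 2 \left(20 - 2\right) = \left(-2\right) 18 = -36$)
$\left(y{\left(5,H \right)} + 14\right) 12 = \left(-36 + 14\right) 12 = \left(-22\right) 12 = -264$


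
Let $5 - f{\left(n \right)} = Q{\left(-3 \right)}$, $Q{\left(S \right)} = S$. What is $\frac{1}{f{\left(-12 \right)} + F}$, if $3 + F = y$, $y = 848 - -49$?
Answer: $\frac{1}{902} \approx 0.0011086$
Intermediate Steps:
$f{\left(n \right)} = 8$ ($f{\left(n \right)} = 5 - -3 = 5 + 3 = 8$)
$y = 897$ ($y = 848 + 49 = 897$)
$F = 894$ ($F = -3 + 897 = 894$)
$\frac{1}{f{\left(-12 \right)} + F} = \frac{1}{8 + 894} = \frac{1}{902}$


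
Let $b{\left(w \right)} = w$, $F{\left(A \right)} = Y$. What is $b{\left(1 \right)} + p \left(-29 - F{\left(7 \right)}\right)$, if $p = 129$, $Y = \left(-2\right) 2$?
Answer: $-3224$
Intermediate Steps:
$Y = -4$
$F{\left(A \right)} = -4$
$b{\left(1 \right)} + p \left(-29 - F{\left(7 \right)}\right) = 1 + 129 \left(-29 - -4\right) = 1 + 129 \left(-29 + 4\right) = 1 + 129 \left(-25\right) = 1 - 3225 = -3224$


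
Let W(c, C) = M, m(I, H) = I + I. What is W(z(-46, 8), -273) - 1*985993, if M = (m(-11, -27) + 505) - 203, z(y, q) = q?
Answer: -985713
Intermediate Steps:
m(I, H) = 2*I
M = 280 (M = (2*(-11) + 505) - 203 = (-22 + 505) - 203 = 483 - 203 = 280)
W(c, C) = 280
W(z(-46, 8), -273) - 1*985993 = 280 - 1*985993 = 280 - 985993 = -985713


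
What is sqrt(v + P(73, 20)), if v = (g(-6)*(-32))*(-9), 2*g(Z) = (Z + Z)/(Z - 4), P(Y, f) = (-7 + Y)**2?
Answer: 6*sqrt(3145)/5 ≈ 67.296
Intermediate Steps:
g(Z) = Z/(-4 + Z) (g(Z) = ((Z + Z)/(Z - 4))/2 = ((2*Z)/(-4 + Z))/2 = (2*Z/(-4 + Z))/2 = Z/(-4 + Z))
v = 864/5 (v = (-6/(-4 - 6)*(-32))*(-9) = (-6/(-10)*(-32))*(-9) = (-6*(-1/10)*(-32))*(-9) = ((3/5)*(-32))*(-9) = -96/5*(-9) = 864/5 ≈ 172.80)
sqrt(v + P(73, 20)) = sqrt(864/5 + (-7 + 73)**2) = sqrt(864/5 + 66**2) = sqrt(864/5 + 4356) = sqrt(22644/5) = 6*sqrt(3145)/5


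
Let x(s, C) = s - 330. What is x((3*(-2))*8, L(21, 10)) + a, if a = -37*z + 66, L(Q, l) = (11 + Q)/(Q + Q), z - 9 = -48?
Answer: 1131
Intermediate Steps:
z = -39 (z = 9 - 48 = -39)
L(Q, l) = (11 + Q)/(2*Q) (L(Q, l) = (11 + Q)/((2*Q)) = (11 + Q)*(1/(2*Q)) = (11 + Q)/(2*Q))
x(s, C) = -330 + s
a = 1509 (a = -37*(-39) + 66 = 1443 + 66 = 1509)
x((3*(-2))*8, L(21, 10)) + a = (-330 + (3*(-2))*8) + 1509 = (-330 - 6*8) + 1509 = (-330 - 48) + 1509 = -378 + 1509 = 1131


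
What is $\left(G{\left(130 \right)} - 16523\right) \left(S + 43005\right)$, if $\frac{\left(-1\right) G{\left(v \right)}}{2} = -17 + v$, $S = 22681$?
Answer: $-1100174814$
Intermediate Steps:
$G{\left(v \right)} = 34 - 2 v$ ($G{\left(v \right)} = - 2 \left(-17 + v\right) = 34 - 2 v$)
$\left(G{\left(130 \right)} - 16523\right) \left(S + 43005\right) = \left(\left(34 - 260\right) - 16523\right) \left(22681 + 43005\right) = \left(\left(34 - 260\right) - 16523\right) 65686 = \left(-226 - 16523\right) 65686 = \left(-16749\right) 65686 = -1100174814$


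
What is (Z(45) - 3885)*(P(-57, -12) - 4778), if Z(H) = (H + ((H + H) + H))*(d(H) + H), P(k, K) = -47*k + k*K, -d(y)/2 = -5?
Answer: -8511225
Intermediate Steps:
d(y) = 10 (d(y) = -2*(-5) = 10)
P(k, K) = -47*k + K*k
Z(H) = 4*H*(10 + H) (Z(H) = (H + ((H + H) + H))*(10 + H) = (H + (2*H + H))*(10 + H) = (H + 3*H)*(10 + H) = (4*H)*(10 + H) = 4*H*(10 + H))
(Z(45) - 3885)*(P(-57, -12) - 4778) = (4*45*(10 + 45) - 3885)*(-57*(-47 - 12) - 4778) = (4*45*55 - 3885)*(-57*(-59) - 4778) = (9900 - 3885)*(3363 - 4778) = 6015*(-1415) = -8511225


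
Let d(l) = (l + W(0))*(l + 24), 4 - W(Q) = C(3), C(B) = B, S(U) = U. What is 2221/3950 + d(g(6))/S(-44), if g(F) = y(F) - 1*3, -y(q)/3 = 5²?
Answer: -185527/1975 ≈ -93.938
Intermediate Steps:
y(q) = -75 (y(q) = -3*5² = -3*25 = -75)
W(Q) = 1 (W(Q) = 4 - 1*3 = 4 - 3 = 1)
g(F) = -78 (g(F) = -75 - 1*3 = -75 - 3 = -78)
d(l) = (1 + l)*(24 + l) (d(l) = (l + 1)*(l + 24) = (1 + l)*(24 + l))
2221/3950 + d(g(6))/S(-44) = 2221/3950 + (24 + (-78)² + 25*(-78))/(-44) = 2221*(1/3950) + (24 + 6084 - 1950)*(-1/44) = 2221/3950 + 4158*(-1/44) = 2221/3950 - 189/2 = -185527/1975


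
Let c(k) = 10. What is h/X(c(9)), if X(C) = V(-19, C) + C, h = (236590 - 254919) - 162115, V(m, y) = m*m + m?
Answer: -4101/8 ≈ -512.63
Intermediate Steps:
V(m, y) = m + m² (V(m, y) = m² + m = m + m²)
h = -180444 (h = -18329 - 162115 = -180444)
X(C) = 342 + C (X(C) = -19*(1 - 19) + C = -19*(-18) + C = 342 + C)
h/X(c(9)) = -180444/(342 + 10) = -180444/352 = -180444*1/352 = -4101/8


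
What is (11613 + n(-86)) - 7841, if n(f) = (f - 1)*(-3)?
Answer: 4033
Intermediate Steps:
n(f) = 3 - 3*f (n(f) = (-1 + f)*(-3) = 3 - 3*f)
(11613 + n(-86)) - 7841 = (11613 + (3 - 3*(-86))) - 7841 = (11613 + (3 + 258)) - 7841 = (11613 + 261) - 7841 = 11874 - 7841 = 4033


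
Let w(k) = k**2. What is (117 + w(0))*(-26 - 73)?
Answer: -11583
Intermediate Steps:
(117 + w(0))*(-26 - 73) = (117 + 0**2)*(-26 - 73) = (117 + 0)*(-99) = 117*(-99) = -11583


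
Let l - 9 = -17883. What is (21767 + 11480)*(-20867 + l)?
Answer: -1288022027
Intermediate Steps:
l = -17874 (l = 9 - 17883 = -17874)
(21767 + 11480)*(-20867 + l) = (21767 + 11480)*(-20867 - 17874) = 33247*(-38741) = -1288022027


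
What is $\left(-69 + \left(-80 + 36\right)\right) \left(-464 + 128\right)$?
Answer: $37968$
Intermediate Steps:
$\left(-69 + \left(-80 + 36\right)\right) \left(-464 + 128\right) = \left(-69 - 44\right) \left(-336\right) = \left(-113\right) \left(-336\right) = 37968$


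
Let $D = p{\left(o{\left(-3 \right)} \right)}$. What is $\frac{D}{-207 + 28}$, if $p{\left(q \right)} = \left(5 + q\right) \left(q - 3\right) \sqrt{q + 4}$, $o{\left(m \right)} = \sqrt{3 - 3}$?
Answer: $\frac{30}{179} \approx 0.1676$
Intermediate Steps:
$o{\left(m \right)} = 0$ ($o{\left(m \right)} = \sqrt{0} = 0$)
$p{\left(q \right)} = \sqrt{4 + q} \left(-3 + q\right) \left(5 + q\right)$ ($p{\left(q \right)} = \left(5 + q\right) \left(-3 + q\right) \sqrt{4 + q} = \left(-3 + q\right) \left(5 + q\right) \sqrt{4 + q} = \sqrt{4 + q} \left(-3 + q\right) \left(5 + q\right)$)
$D = -30$ ($D = \sqrt{4 + 0} \left(-15 + 0^{2} + 2 \cdot 0\right) = \sqrt{4} \left(-15 + 0 + 0\right) = 2 \left(-15\right) = -30$)
$\frac{D}{-207 + 28} = \frac{1}{-207 + 28} \left(-30\right) = \frac{1}{-179} \left(-30\right) = \left(- \frac{1}{179}\right) \left(-30\right) = \frac{30}{179}$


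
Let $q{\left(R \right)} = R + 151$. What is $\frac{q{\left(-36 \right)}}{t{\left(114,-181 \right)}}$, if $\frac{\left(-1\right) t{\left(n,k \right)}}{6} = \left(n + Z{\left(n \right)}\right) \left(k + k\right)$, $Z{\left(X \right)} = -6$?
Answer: $\frac{115}{234576} \approx 0.00049025$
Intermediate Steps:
$q{\left(R \right)} = 151 + R$
$t{\left(n,k \right)} = - 12 k \left(-6 + n\right)$ ($t{\left(n,k \right)} = - 6 \left(n - 6\right) \left(k + k\right) = - 6 \left(-6 + n\right) 2 k = - 6 \cdot 2 k \left(-6 + n\right) = - 12 k \left(-6 + n\right)$)
$\frac{q{\left(-36 \right)}}{t{\left(114,-181 \right)}} = \frac{151 - 36}{12 \left(-181\right) \left(6 - 114\right)} = \frac{115}{12 \left(-181\right) \left(6 - 114\right)} = \frac{115}{12 \left(-181\right) \left(-108\right)} = \frac{115}{234576}$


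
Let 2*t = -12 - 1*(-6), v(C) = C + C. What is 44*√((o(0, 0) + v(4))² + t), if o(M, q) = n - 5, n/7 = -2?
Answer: 44*√118 ≈ 477.96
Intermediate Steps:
n = -14 (n = 7*(-2) = -14)
o(M, q) = -19 (o(M, q) = -14 - 5 = -19)
v(C) = 2*C
t = -3 (t = (-12 - 1*(-6))/2 = (-12 + 6)/2 = (½)*(-6) = -3)
44*√((o(0, 0) + v(4))² + t) = 44*√((-19 + 2*4)² - 3) = 44*√((-19 + 8)² - 3) = 44*√((-11)² - 3) = 44*√(121 - 3) = 44*√118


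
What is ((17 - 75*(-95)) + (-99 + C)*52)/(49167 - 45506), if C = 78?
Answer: 6050/3661 ≈ 1.6526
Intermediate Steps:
((17 - 75*(-95)) + (-99 + C)*52)/(49167 - 45506) = ((17 - 75*(-95)) + (-99 + 78)*52)/(49167 - 45506) = ((17 + 7125) - 21*52)/3661 = (7142 - 1092)*(1/3661) = 6050*(1/3661) = 6050/3661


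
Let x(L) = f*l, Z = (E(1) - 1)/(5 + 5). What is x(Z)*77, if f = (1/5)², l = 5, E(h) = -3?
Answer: 77/5 ≈ 15.400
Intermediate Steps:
f = 1/25 (f = (⅕)² = 1/25 ≈ 0.040000)
Z = -⅖ (Z = (-3 - 1)/(5 + 5) = -4/10 = -4*⅒ = -⅖ ≈ -0.40000)
x(L) = ⅕ (x(L) = (1/25)*5 = ⅕)
x(Z)*77 = (⅕)*77 = 77/5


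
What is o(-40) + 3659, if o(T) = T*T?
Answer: 5259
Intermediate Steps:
o(T) = T²
o(-40) + 3659 = (-40)² + 3659 = 1600 + 3659 = 5259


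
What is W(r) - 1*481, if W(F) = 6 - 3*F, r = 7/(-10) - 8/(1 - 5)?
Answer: -4789/10 ≈ -478.90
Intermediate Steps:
r = 13/10 (r = 7*(-⅒) - 8/(-4) = -7/10 - 8*(-¼) = -7/10 + 2 = 13/10 ≈ 1.3000)
W(r) - 1*481 = (6 - 3*13/10) - 1*481 = (6 - 39/10) - 481 = 21/10 - 481 = -4789/10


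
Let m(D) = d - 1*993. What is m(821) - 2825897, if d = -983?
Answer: -2827873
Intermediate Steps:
m(D) = -1976 (m(D) = -983 - 1*993 = -983 - 993 = -1976)
m(821) - 2825897 = -1976 - 2825897 = -2827873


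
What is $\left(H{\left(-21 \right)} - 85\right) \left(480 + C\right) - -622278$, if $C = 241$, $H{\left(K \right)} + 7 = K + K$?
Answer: $525664$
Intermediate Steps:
$H{\left(K \right)} = -7 + 2 K$ ($H{\left(K \right)} = -7 + \left(K + K\right) = -7 + 2 K$)
$\left(H{\left(-21 \right)} - 85\right) \left(480 + C\right) - -622278 = \left(\left(-7 + 2 \left(-21\right)\right) - 85\right) \left(480 + 241\right) - -622278 = \left(\left(-7 - 42\right) - 85\right) 721 + 622278 = \left(-49 - 85\right) 721 + 622278 = \left(-134\right) 721 + 622278 = -96614 + 622278 = 525664$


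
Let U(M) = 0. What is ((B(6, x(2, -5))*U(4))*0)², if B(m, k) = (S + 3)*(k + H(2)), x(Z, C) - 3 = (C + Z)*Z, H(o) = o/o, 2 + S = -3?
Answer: 0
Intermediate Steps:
S = -5 (S = -2 - 3 = -5)
H(o) = 1
x(Z, C) = 3 + Z*(C + Z) (x(Z, C) = 3 + (C + Z)*Z = 3 + Z*(C + Z))
B(m, k) = -2 - 2*k (B(m, k) = (-5 + 3)*(k + 1) = -2*(1 + k) = -2 - 2*k)
((B(6, x(2, -5))*U(4))*0)² = (((-2 - 2*(3 + 2² - 5*2))*0)*0)² = (((-2 - 2*(3 + 4 - 10))*0)*0)² = (((-2 - 2*(-3))*0)*0)² = (((-2 + 6)*0)*0)² = ((4*0)*0)² = (0*0)² = 0² = 0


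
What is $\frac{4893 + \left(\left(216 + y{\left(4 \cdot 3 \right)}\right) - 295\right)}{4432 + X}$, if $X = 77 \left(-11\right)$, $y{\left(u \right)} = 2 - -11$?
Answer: $\frac{1609}{1195} \approx 1.3464$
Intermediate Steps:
$y{\left(u \right)} = 13$ ($y{\left(u \right)} = 2 + 11 = 13$)
$X = -847$
$\frac{4893 + \left(\left(216 + y{\left(4 \cdot 3 \right)}\right) - 295\right)}{4432 + X} = \frac{4893 + \left(\left(216 + 13\right) - 295\right)}{4432 - 847} = \frac{4893 + \left(229 - 295\right)}{3585} = \left(4893 - 66\right) \frac{1}{3585} = 4827 \cdot \frac{1}{3585} = \frac{1609}{1195}$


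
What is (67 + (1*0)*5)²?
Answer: 4489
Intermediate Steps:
(67 + (1*0)*5)² = (67 + 0*5)² = (67 + 0)² = 67² = 4489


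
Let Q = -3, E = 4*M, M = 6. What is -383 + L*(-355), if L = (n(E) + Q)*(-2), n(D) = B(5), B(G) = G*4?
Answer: 11687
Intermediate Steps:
B(G) = 4*G
E = 24 (E = 4*6 = 24)
n(D) = 20 (n(D) = 4*5 = 20)
L = -34 (L = (20 - 3)*(-2) = 17*(-2) = -34)
-383 + L*(-355) = -383 - 34*(-355) = -383 + 12070 = 11687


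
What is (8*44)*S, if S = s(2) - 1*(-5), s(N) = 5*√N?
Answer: 1760 + 1760*√2 ≈ 4249.0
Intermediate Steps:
S = 5 + 5*√2 (S = 5*√2 - 1*(-5) = 5*√2 + 5 = 5 + 5*√2 ≈ 12.071)
(8*44)*S = (8*44)*(5 + 5*√2) = 352*(5 + 5*√2) = 1760 + 1760*√2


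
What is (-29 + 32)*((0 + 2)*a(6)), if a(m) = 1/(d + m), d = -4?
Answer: 3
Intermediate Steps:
a(m) = 1/(-4 + m)
(-29 + 32)*((0 + 2)*a(6)) = (-29 + 32)*((0 + 2)/(-4 + 6)) = 3*(2/2) = 3*(2*(½)) = 3*1 = 3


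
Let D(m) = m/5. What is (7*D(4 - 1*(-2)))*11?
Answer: 462/5 ≈ 92.400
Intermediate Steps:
D(m) = m/5 (D(m) = m*(⅕) = m/5)
(7*D(4 - 1*(-2)))*11 = (7*((4 - 1*(-2))/5))*11 = (7*((4 + 2)/5))*11 = (7*((⅕)*6))*11 = (7*(6/5))*11 = (42/5)*11 = 462/5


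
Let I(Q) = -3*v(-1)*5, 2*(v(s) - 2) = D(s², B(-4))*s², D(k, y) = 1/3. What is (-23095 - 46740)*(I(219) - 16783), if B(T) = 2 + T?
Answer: 2348620885/2 ≈ 1.1743e+9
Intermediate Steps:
D(k, y) = ⅓
v(s) = 2 + s²/6 (v(s) = 2 + (s²/3)/2 = 2 + s²/6)
I(Q) = -65/2 (I(Q) = -3*(2 + (⅙)*(-1)²)*5 = -3*(2 + (⅙)*1)*5 = -3*(2 + ⅙)*5 = -3*13/6*5 = -13/2*5 = -65/2)
(-23095 - 46740)*(I(219) - 16783) = (-23095 - 46740)*(-65/2 - 16783) = -69835*(-33631/2) = 2348620885/2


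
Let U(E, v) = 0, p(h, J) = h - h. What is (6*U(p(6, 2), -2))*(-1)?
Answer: 0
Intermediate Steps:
p(h, J) = 0
(6*U(p(6, 2), -2))*(-1) = (6*0)*(-1) = 0*(-1) = 0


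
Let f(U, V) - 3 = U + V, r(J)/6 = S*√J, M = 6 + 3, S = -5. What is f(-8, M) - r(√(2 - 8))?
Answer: 4 + 30*(-6)^(¼) ≈ 37.2 + 33.2*I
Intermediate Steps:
M = 9
r(J) = -30*√J (r(J) = 6*(-5*√J) = -30*√J)
f(U, V) = 3 + U + V (f(U, V) = 3 + (U + V) = 3 + U + V)
f(-8, M) - r(√(2 - 8)) = (3 - 8 + 9) - (-30)*√(√(2 - 8)) = 4 - (-30)*√(√(-6)) = 4 - (-30)*√(I*√6) = 4 - (-30)*6^(¼)*√I = 4 + 30*6^(¼)*√I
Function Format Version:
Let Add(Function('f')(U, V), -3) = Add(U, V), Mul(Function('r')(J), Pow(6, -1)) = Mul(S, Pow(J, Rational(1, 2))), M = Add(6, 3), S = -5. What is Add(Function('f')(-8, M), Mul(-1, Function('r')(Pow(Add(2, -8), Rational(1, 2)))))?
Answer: Add(4, Mul(30, Pow(-6, Rational(1, 4)))) ≈ Add(37.200, Mul(33.200, I))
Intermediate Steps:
M = 9
Function('r')(J) = Mul(-30, Pow(J, Rational(1, 2))) (Function('r')(J) = Mul(6, Mul(-5, Pow(J, Rational(1, 2)))) = Mul(-30, Pow(J, Rational(1, 2))))
Function('f')(U, V) = Add(3, U, V) (Function('f')(U, V) = Add(3, Add(U, V)) = Add(3, U, V))
Add(Function('f')(-8, M), Mul(-1, Function('r')(Pow(Add(2, -8), Rational(1, 2))))) = Add(Add(3, -8, 9), Mul(-1, Mul(-30, Pow(Pow(Add(2, -8), Rational(1, 2)), Rational(1, 2))))) = Add(4, Mul(-1, Mul(-30, Pow(Pow(-6, Rational(1, 2)), Rational(1, 2))))) = Add(4, Mul(-1, Mul(-30, Pow(Mul(I, Pow(6, Rational(1, 2))), Rational(1, 2))))) = Add(4, Mul(-1, Mul(-30, Mul(Pow(6, Rational(1, 4)), Pow(I, Rational(1, 2)))))) = Add(4, Mul(-1, Mul(-30, Pow(6, Rational(1, 4)), Pow(I, Rational(1, 2))))) = Add(4, Mul(30, Pow(6, Rational(1, 4)), Pow(I, Rational(1, 2))))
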